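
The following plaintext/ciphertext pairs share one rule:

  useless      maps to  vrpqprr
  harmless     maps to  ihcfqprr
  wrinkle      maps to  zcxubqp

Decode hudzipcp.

Each letter's alphabet position (a=0..z=25) is mapped through 15·x+7 mod 26 — an affine cipher.
Undoing it on hudzipcp: h(7)→7·(7−7)≡0=a; u(20)→7·(20−7)≡13=n; d(3)→7·(3−7)≡24=y; z(25)→7·(25−7)≡22=w; i(8)→7·(8−7)≡7=h; p(15)→7·(15−7)≡4=e; c(2)→7·(2−7)≡17=r; p(15)→7·(15−7)≡4=e (all mod 26).

anywhere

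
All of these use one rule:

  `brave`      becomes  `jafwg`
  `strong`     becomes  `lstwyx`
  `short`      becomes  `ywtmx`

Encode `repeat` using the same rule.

The output letters match the input read backwards, each shifted +5: brave reversed is evarb. Two steps: reverse the string, then apply a Caesar shift of +5.
On repeat: reverse → taeper; then shift: t+5=y, a+5=f, e+5=j, p+5=u, e+5=j, r+5=w.

yfjujw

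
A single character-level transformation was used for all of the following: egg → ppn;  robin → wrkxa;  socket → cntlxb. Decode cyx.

opt

The output letters match the input read backwards, each shifted +9: egg reversed is gge. The word is reversed, then every letter is shifted forward by 9.
Decoding cyx: shift back: c−9=t, y−9=p, x−9=o → tpo; then reverse → opt.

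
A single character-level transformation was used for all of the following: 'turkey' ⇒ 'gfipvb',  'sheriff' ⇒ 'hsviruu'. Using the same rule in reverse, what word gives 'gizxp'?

This is the alphabet-reversal cipher (Atbash): a becomes z, b becomes y, etc.
Reversing it on gizxp: g↔t, i↔r, z↔a, x↔c, p↔k.

track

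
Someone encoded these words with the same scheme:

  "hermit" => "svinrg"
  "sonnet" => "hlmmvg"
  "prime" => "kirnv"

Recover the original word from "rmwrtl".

indigo

Each pair mirrors across the alphabet (h↔s, e↔v, r↔i): positions sum to 25. This is the alphabet-reversal cipher (Atbash): a becomes z, b becomes y, etc.
Decoding rmwrtl: r↔i, m↔n, w↔d, r↔i, t↔g, l↔o.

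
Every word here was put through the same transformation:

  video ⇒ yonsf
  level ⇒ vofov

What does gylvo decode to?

The output letters match the input read backwards, each shifted +10: video reversed is oediv. Read the word backwards and shift each letter +10.
Reversing it on gylvo: shift back: g−10=w, y−10=o, l−10=b, v−10=l, o−10=e → woble; then reverse → elbow.

elbow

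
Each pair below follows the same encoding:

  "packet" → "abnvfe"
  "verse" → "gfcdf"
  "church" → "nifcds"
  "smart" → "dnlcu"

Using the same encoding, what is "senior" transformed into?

A repeating key of period 3 is used — shifts +11, +1, +11 over and over.
On senior: s+11=d, e+1=f, n+11=y, i+11=t, o+1=p, r+11=c.

dfytpc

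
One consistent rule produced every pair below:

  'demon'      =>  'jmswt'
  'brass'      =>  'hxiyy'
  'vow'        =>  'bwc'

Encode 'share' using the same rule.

ynixm

Vowels shift forward by 8 and consonants shift forward by 6.
On share: s(cons)+6=y, h(cons)+6=n, a(vowel)+8=i, r(cons)+6=x, e(vowel)+8=m.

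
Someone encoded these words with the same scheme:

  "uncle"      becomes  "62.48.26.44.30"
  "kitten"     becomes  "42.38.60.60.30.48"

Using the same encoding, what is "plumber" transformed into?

52.44.62.46.24.30.56

u(#21)→62 and n(#14)→48: differences scale by 2, so n = 2·pos + 20. With a=1..z=26, the number is 2·pos + 20.
Applying it to plumber: p=16→52, l=12→44, u=21→62, m=13→46, b=2→24, e=5→30, r=18→56.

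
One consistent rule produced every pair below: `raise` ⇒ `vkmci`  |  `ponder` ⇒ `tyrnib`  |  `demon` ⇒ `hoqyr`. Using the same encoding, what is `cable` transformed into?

Shifts by position in raise: pos 0: r→v (+4), pos 1: a→k (+10), pos 2: i→m (+4), pos 3: s→c (+10) — repeating every 2. A repeating key of period 2 is used — shifts +4, +10 over and over.
Applying it to cable: c+4=g, a+10=k, b+4=f, l+10=v, e+4=i.

gkfvi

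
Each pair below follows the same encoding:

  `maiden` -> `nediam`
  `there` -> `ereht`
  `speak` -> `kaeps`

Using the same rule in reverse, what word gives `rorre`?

It's just the letters in reverse order.
Decoding rorre: then reverse → error.

error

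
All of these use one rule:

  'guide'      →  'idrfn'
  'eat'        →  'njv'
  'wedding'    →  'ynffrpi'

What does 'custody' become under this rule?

The shift depends on letter class: consonant g→i is +2, but vowel u→d is +9. Vowels shift forward by 9 and consonants shift forward by 2.
For custody: c(cons)+2=e, u(vowel)+9=d, s(cons)+2=u, t(cons)+2=v, o(vowel)+9=x, d(cons)+2=f, y(cons)+2=a.

eduvxfa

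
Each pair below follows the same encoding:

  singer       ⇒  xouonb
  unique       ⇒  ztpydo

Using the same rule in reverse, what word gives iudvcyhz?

In singer: s→x is +5, i→o is +6, n→u is +7, g→o is +8 — the shift increases by 1 each position. Each letter shifts forward by (position + 5), i.e. 5, 6, 7, … — the shift grows by one for each successive letter.
Reversing it on iudvcyhz: i−5=d, u−6=o, d−7=w, v−8=n, c−9=t, y−10=o, h−11=w, z−12=n.

downtown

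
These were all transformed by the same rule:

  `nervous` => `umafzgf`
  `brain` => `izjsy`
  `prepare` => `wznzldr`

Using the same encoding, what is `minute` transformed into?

tqweeq

In nervous: n→u is +7, e→m is +8, r→a is +9, v→f is +10 — the shift increases by 1 each position. The shift increases by 1 at each position, starting from +7: 7, 8, 9, ….
On minute: m+7=t, i+8=q, n+9=w, u+10=e, t+11=e, e+12=q.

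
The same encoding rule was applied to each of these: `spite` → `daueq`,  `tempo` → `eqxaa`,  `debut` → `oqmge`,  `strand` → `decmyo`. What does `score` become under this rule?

The shift depends on letter class: consonant s→d is +11, but vowel i→u is +12. Vowels shift forward by 12 and consonants shift forward by 11.
On score: s(cons)+11=d, c(cons)+11=n, o(vowel)+12=a, r(cons)+11=c, e(vowel)+12=q.

dnacq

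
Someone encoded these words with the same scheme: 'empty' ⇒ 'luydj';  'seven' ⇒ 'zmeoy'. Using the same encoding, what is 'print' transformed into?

Each letter shifts forward by (position + 7), i.e. 7, 8, 9, … — the shift grows by one for each successive letter.
On print: p+7=w, r+8=z, i+9=r, n+10=x, t+11=e.

wzrxe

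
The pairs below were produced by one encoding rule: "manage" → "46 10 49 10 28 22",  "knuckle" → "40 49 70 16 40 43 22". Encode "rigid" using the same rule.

61 34 28 34 19

m(#13)→46 and a(#1)→10: differences scale by 3, so n = 3·pos + 7. Each letter becomes 3×(its alphabet position, a=1..z=26) + 7.
On rigid: r=18→61, i=9→34, g=7→28, i=9→34, d=4→19.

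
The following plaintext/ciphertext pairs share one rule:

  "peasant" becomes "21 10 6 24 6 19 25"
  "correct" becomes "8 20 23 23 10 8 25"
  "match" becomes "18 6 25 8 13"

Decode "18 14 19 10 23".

miner

p is letter #16 and maps to 21: an offset of 5. The number is (letter's place in the alphabet, a=1) + 5.
Reversing it on 18 14 19 10 23: 18→(18−5)÷1=13=m, 14→(14−5)÷1=9=i, 19→(19−5)÷1=14=n, 10→(10−5)÷1=5=e, 23→(23−5)÷1=18=r.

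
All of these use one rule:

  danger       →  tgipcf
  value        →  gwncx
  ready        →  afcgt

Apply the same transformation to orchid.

fkjetq

Two steps: reverse the string, then apply a Caesar shift of +2.
Applying it to orchid: reverse → dihcro; then shift: d+2=f, i+2=k, h+2=j, c+2=e, r+2=t, o+2=q.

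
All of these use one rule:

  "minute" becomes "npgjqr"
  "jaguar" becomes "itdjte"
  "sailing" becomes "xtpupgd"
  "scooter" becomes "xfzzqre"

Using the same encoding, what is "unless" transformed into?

m(12)→n(13) and i(8)→p(15) fit y≡19x+19 (mod 26); the inverse of 19 mod 26 is 11. This is an affine cipher: with a=0,…,z=25, each position x becomes (19x+19) mod 26.
For unless: u(20)→19·20+19≡9=j; n(13)→19·13+19≡6=g; l(11)→19·11+19≡20=u; e(4)→19·4+19≡17=r; s(18)→19·18+19≡23=x; s(18)→19·18+19≡23=x (all mod 26).

jgurxx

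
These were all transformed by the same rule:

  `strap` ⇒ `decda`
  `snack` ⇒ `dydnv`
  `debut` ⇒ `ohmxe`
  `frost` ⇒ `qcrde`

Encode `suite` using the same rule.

dxleh

The shift depends on letter class: consonant s→d is +11, but vowel a→d is +3. Vowels shift forward by 3 and consonants shift forward by 11.
On suite: s(cons)+11=d, u(vowel)+3=x, i(vowel)+3=l, t(cons)+11=e, e(vowel)+3=h.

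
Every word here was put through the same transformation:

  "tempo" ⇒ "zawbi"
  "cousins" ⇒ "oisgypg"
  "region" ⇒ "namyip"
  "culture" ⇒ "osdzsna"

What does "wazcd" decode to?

t(19)→z(25) and e(4)→a(0) fit y≡19x+2 (mod 26); the inverse of 19 mod 26 is 11. Each letter's alphabet position (a=0..z=25) is mapped through 19·x+2 mod 26 — an affine cipher.
Decoding wazcd: w(22)→11·(22−2)≡12=m; a(0)→11·(0−2)≡4=e; z(25)→11·(25−2)≡19=t; c(2)→11·(2−2)≡0=a; d(3)→11·(3−2)≡11=l (all mod 26).

metal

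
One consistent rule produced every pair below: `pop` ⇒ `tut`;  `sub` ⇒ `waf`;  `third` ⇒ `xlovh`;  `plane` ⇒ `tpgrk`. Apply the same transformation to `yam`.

cgq

Two shifts are in play — +6 for a/e/i/o/u, +4 for every other letter.
On yam: y(cons)+4=c, a(vowel)+6=g, m(cons)+4=q.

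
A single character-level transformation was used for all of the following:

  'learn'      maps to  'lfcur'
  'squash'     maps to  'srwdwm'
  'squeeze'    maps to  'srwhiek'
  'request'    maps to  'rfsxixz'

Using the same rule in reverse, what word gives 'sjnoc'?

silly

In learn: l→l is +0, e→f is +1, a→c is +2, r→u is +3 — the shift increases by 1 each position. Letter i (0-indexed) is shifted by i+0, so successive shifts are 0, 1, 2, ….
Reversing it on sjnoc: s−0=s, j−1=i, n−2=l, o−3=l, c−4=y.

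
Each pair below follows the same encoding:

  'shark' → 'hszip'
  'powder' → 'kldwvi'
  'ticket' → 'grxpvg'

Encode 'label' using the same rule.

ozyvo

Each letter is replaced by its mirror in the alphabet: a↔z, b↔y, c↔x, and so on (the Atbash cipher).
On label: l↔o, a↔z, b↔y, e↔v, l↔o.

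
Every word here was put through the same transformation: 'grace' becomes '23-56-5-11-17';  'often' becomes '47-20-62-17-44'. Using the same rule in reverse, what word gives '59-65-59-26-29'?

With a=1..z=26, the number is 3·pos + 2.
Decoding 59-65-59-26-29: 59→(59−2)÷3=19=s, 65→(65−2)÷3=21=u, 59→(59−2)÷3=19=s, 26→(26−2)÷3=8=h, 29→(29−2)÷3=9=i.

sushi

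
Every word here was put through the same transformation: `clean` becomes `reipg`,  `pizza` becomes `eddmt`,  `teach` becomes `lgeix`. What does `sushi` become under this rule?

mlwyw

The output letters match the input read backwards, each shifted +4: clean reversed is naelc. The word is reversed, then every letter is shifted forward by 4.
On sushi: reverse → ihsus; then shift: i+4=m, h+4=l, s+4=w, u+4=y, s+4=w.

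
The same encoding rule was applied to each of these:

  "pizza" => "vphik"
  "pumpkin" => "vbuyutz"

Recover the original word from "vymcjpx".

In pizza: p→v is +6, i→p is +7, z→h is +8, z→i is +9 — the shift increases by 1 each position. Each letter shifts forward by (position + 6), i.e. 6, 7, 8, … — the shift grows by one for each successive letter.
Reversing it on vymcjpx: v−6=p, y−7=r, m−8=e, c−9=t, j−10=z, p−11=e, x−12=l.

pretzel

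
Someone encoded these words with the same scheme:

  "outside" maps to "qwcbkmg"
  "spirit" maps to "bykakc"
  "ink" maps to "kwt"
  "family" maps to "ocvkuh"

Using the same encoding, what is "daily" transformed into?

mckuh

Vowels shift forward by 2 and consonants shift forward by 9.
Applying it to daily: d(cons)+9=m, a(vowel)+2=c, i(vowel)+2=k, l(cons)+9=u, y(cons)+9=h.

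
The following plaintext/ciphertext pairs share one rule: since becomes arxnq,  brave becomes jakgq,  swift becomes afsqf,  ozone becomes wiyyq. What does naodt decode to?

fresh

In since: s→a is +8, i→r is +9, n→x is +10, c→n is +11 — the shift increases by 1 each position. Letter i (0-indexed) is shifted by i+8, so successive shifts are 8, 9, 10, ….
Decoding naodt: n−8=f, a−9=r, o−10=e, d−11=s, t−12=h.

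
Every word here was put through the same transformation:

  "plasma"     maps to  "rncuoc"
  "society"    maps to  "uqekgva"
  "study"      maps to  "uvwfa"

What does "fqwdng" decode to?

double

Compare letters: p→r is +2, l→n is +2, a→c is +2 — a constant shift. Every letter moves 2 places later in the alphabet, wrapping around z→a.
Undoing it on fqwdng: f−2=d, q−2=o, w−2=u, d−2=b, n−2=l, g−2=e.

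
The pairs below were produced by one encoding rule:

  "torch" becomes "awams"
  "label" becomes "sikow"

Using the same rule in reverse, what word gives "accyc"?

tutor

In torch: t→a is +7, o→w is +8, r→a is +9, c→m is +10 — the shift increases by 1 each position. Letter i (0-indexed) is shifted by i+7, so successive shifts are 7, 8, 9, ….
Decoding accyc: a−7=t, c−8=u, c−9=t, y−10=o, c−11=r.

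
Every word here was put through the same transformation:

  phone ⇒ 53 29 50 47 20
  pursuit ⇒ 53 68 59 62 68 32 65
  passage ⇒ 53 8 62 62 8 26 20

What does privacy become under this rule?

53 59 32 71 8 14 80

Each letter becomes 3×(its alphabet position, a=1..z=26) + 5.
On privacy: p=16→53, r=18→59, i=9→32, v=22→71, a=1→8, c=3→14, y=25→80.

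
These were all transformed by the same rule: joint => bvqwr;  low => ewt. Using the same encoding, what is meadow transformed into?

The word is reversed, then every letter is shifted forward by 8.
Applying it to meadow: reverse → wodaem; then shift: w+8=e, o+8=w, d+8=l, a+8=i, e+8=m, m+8=u.

ewlimu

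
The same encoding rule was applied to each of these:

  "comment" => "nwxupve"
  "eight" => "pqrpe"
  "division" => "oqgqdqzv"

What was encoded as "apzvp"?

Shifts by position in comment: pos 0: c→n (+11), pos 1: o→w (+8), pos 2: m→x (+11), pos 3: m→u (+8) — repeating every 2. The shifts repeat in a cycle of length 2: positions 0,1,… shift by +11, +8, then the pattern repeats.
Reversing it on apzvp: a−11=p, p−8=h, z−11=o, v−8=n, p−11=e.

phone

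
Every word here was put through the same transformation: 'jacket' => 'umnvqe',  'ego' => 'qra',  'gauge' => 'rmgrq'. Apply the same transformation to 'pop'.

aaa

The shift depends on letter class: consonant j→u is +11, but vowel a→m is +12. The rule splits by letter class: vowels +12, consonants +11.
Applying it to pop: p(cons)+11=a, o(vowel)+12=a, p(cons)+11=a.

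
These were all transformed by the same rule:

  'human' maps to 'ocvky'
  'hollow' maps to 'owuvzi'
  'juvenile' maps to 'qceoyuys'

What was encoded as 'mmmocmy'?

In human: h→o is +7, u→c is +8, m→v is +9, a→k is +10 — the shift increases by 1 each position. Letter i (0-indexed) is shifted by i+7, so successive shifts are 7, 8, 9, ….
Reversing it on mmmocmy: m−7=f, m−8=e, m−9=d, o−10=e, c−11=r, m−12=a, y−13=l.

federal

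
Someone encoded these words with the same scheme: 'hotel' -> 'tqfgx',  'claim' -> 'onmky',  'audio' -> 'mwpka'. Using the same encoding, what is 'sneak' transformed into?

epqcw

Shifts by position in hotel: pos 0: h→t (+12), pos 1: o→q (+2), pos 2: t→f (+12), pos 3: e→g (+2) — repeating every 2. It's a Vigenère-style cipher with numeric key [12,2]: position i shifts by key[i mod 2].
Applying it to sneak: s+12=e, n+2=p, e+12=q, a+2=c, k+12=w.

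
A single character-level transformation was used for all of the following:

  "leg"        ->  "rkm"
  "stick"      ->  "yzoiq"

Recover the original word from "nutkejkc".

honeydew

Compare letters: l→r is +6, e→k is +6, g→m is +6 — a constant shift. Each letter is shifted forward by 6 in the alphabet (a Caesar shift of +6).
Undoing it on nutkejkc: n−6=h, u−6=o, t−6=n, k−6=e, e−6=y, j−6=d, k−6=e, c−6=w.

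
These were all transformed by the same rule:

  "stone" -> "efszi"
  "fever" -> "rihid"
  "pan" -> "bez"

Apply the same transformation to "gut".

The shift depends on letter class: consonant s→e is +12, but vowel o→s is +4. The rule splits by letter class: vowels +4, consonants +12.
On gut: g(cons)+12=s, u(vowel)+4=y, t(cons)+12=f.

syf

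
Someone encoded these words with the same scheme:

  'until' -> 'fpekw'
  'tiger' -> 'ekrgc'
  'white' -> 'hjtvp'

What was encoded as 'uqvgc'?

joker

Shifts by position in until: pos 0: u→f (+11), pos 1: n→p (+2), pos 2: t→e (+11), pos 3: i→k (+2) — repeating every 2. It's a Vigenère-style cipher with numeric key [11,2]: position i shifts by key[i mod 2].
Undoing it on uqvgc: u−11=j, q−2=o, v−11=k, g−2=e, c−11=r.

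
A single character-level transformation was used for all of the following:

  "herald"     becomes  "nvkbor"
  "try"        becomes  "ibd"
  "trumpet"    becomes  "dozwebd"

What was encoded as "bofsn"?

diver

The output letters match the input read backwards, each shifted +10: herald reversed is dlareh. The word is reversed, then every letter is shifted forward by 10.
Decoding bofsn: shift back: b−10=r, o−10=e, f−10=v, s−10=i, n−10=d → revid; then reverse → diver.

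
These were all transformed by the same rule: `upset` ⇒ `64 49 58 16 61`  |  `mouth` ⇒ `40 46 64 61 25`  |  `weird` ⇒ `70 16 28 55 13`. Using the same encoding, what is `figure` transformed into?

The formula is n = 3×(alphabet index, a=1) + 1.
Applying it to figure: f=6→19, i=9→28, g=7→22, u=21→64, r=18→55, e=5→16.

19 28 22 64 55 16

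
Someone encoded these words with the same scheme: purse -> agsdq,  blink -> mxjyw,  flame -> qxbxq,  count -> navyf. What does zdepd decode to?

A repeating key of period 3 is used — shifts +11, +12, +1 over and over.
Reversing it on zdepd: z−11=o, d−12=r, e−1=d, p−11=e, d−12=r.

order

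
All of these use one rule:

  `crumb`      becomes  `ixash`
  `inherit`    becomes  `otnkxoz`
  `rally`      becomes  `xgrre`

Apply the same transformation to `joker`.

Compare letters: c→i is +6, r→x is +6, u→a is +6 — a constant shift. This is a Caesar cipher with shift 6.
Applying it to joker: j+6=p, o+6=u, k+6=q, e+6=k, r+6=x.

puqkx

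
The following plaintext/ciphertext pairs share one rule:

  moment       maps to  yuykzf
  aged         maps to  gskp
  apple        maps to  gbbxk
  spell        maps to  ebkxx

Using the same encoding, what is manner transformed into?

The shift depends on letter class: consonant m→y is +12, but vowel o→u is +6. Two shifts are in play — +6 for a/e/i/o/u, +12 for every other letter.
For manner: m(cons)+12=y, a(vowel)+6=g, n(cons)+12=z, n(cons)+12=z, e(vowel)+6=k, r(cons)+12=d.

ygzzkd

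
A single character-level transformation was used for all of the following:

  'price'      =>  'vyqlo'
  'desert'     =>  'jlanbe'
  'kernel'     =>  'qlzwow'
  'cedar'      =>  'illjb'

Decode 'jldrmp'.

In price: p→v is +6, r→y is +7, i→q is +8, c→l is +9 — the shift increases by 1 each position. Each letter shifts forward by (position + 6), i.e. 6, 7, 8, … — the shift grows by one for each successive letter.
Reversing it on jldrmp: j−6=d, l−7=e, d−8=v, r−9=i, m−10=c, p−11=e.

device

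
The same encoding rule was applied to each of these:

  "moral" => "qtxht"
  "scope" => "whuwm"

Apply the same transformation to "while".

The shift increases by 1 at each position, starting from +4: 4, 5, 6, ….
For while: w+4=a, h+5=m, i+6=o, l+7=s, e+8=m.

amosm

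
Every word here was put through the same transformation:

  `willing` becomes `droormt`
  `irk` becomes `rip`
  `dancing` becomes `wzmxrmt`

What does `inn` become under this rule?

rmm

Each pair mirrors across the alphabet (w↔d, i↔r, l↔o): positions sum to 25. This is the alphabet-reversal cipher (Atbash): a becomes z, b becomes y, etc.
For inn: i↔r, n↔m, n↔m.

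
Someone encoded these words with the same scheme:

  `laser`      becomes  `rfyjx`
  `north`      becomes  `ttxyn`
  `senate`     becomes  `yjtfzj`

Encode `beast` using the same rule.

hjgxz

Shifts by position in laser: pos 0: l→r (+6), pos 1: a→f (+5), pos 2: s→y (+6), pos 3: e→j (+5) — repeating every 2. It's a Vigenère-style cipher with numeric key [6,5]: position i shifts by key[i mod 2].
On beast: b+6=h, e+5=j, a+6=g, s+5=x, t+6=z.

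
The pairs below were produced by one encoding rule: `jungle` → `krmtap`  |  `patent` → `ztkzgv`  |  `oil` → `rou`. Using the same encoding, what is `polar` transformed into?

xgruv

The word is reversed, then every letter is shifted forward by 6.
Applying it to polar: reverse → ralop; then shift: r+6=x, a+6=g, l+6=r, o+6=u, p+6=v.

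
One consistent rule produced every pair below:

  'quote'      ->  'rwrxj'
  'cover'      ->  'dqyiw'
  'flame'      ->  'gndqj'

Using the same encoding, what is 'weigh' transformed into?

Letter i (0-indexed) is shifted by i+1, so successive shifts are 1, 2, 3, ….
On weigh: w+1=x, e+2=g, i+3=l, g+4=k, h+5=m.

xglkm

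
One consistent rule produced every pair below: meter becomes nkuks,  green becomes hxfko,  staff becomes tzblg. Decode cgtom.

Shifts by position in meter: pos 0: m→n (+1), pos 1: e→k (+6), pos 2: t→u (+1), pos 3: e→k (+6) — repeating every 2. The shifts repeat in a cycle of length 2: positions 0,1,… shift by +1, +6, then the pattern repeats.
Decoding cgtom: c−1=b, g−6=a, t−1=s, o−6=i, m−1=l.

basil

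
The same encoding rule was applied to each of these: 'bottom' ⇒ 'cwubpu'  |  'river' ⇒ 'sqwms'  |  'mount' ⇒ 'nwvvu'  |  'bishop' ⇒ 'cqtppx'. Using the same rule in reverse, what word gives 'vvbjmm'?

unable

Shifts by position in bottom: pos 0: b→c (+1), pos 1: o→w (+8), pos 2: t→u (+1), pos 3: t→b (+8) — repeating every 2. A repeating key of period 2 is used — shifts +1, +8 over and over.
Reversing it on vvbjmm: v−1=u, v−8=n, b−1=a, j−8=b, m−1=l, m−8=e.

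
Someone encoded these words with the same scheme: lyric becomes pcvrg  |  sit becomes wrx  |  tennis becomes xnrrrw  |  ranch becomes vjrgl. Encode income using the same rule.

rrgxqn

The shift depends on letter class: consonant l→p is +4, but vowel i→r is +9. Two shifts are in play — +9 for a/e/i/o/u, +4 for every other letter.
For income: i(vowel)+9=r, n(cons)+4=r, c(cons)+4=g, o(vowel)+9=x, m(cons)+4=q, e(vowel)+9=n.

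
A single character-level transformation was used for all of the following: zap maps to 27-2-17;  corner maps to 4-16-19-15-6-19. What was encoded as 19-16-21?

z is letter #26 and maps to 27: an offset of 1. Letters become their 1-based position plus 1 (so a→2, b→3, …).
Decoding 19-16-21: 19→(19−1)÷1=18=r, 16→(16−1)÷1=15=o, 21→(21−1)÷1=20=t.

rot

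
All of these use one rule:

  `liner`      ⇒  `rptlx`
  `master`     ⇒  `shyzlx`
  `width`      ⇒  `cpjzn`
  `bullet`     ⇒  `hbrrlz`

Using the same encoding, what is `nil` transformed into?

tpr

The shift depends on letter class: consonant l→r is +6, but vowel i→p is +7. Vowels shift forward by 7 and consonants shift forward by 6.
On nil: n(cons)+6=t, i(vowel)+7=p, l(cons)+6=r.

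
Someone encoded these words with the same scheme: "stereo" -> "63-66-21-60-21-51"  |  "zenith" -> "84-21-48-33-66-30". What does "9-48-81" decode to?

any

The formula is n = 3×(alphabet index, a=1) + 6.
Decoding 9-48-81: 9→(9−6)÷3=1=a, 48→(48−6)÷3=14=n, 81→(81−6)÷3=25=y.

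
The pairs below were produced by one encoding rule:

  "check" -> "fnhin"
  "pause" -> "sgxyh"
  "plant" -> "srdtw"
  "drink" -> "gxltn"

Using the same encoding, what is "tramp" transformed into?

wxdss

The shifts repeat in a cycle of length 2: positions 0,1,… shift by +3, +6, then the pattern repeats.
Applying it to tramp: t+3=w, r+6=x, a+3=d, m+6=s, p+3=s.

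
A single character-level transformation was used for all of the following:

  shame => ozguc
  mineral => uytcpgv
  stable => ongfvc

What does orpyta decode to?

s(18)→o(14) and h(7)→z(25) fit y≡25x+6 (mod 26); the inverse of 25 mod 26 is 25. This is an affine cipher: with a=0,…,z=25, each position x becomes (25x+6) mod 26.
Reversing it on orpyta: o(14)→25·(14−6)≡18=s; r(17)→25·(17−6)≡15=p; p(15)→25·(15−6)≡17=r; y(24)→25·(24−6)≡8=i; t(19)→25·(19−6)≡13=n; a(0)→25·(0−6)≡6=g (all mod 26).

spring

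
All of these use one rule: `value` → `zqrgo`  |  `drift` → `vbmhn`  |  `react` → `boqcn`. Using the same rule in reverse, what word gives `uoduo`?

sense

v(21)→z(25) and a(0)→q(16) fit y≡19x+16 (mod 26); the inverse of 19 mod 26 is 11. Each letter's alphabet position (a=0..z=25) is mapped through 19·x+16 mod 26 — an affine cipher.
Reversing it on uoduo: u(20)→11·(20−16)≡18=s; o(14)→11·(14−16)≡4=e; d(3)→11·(3−16)≡13=n; u(20)→11·(20−16)≡18=s; o(14)→11·(14−16)≡4=e (all mod 26).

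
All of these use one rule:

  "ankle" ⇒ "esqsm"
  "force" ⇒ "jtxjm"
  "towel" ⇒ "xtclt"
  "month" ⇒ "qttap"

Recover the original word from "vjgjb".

In ankle: a→e is +4, n→s is +5, k→q is +6, l→s is +7 — the shift increases by 1 each position. Letter i (0-indexed) is shifted by i+4, so successive shifts are 4, 5, 6, ….
Undoing it on vjgjb: v−4=r, j−5=e, g−6=a, j−7=c, b−8=t.

react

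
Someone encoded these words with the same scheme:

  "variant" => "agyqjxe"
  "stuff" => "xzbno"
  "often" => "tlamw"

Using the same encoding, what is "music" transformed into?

The shift increases by 1 at each position, starting from +5: 5, 6, 7, ….
On music: m+5=r, u+6=a, s+7=z, i+8=q, c+9=l.

razql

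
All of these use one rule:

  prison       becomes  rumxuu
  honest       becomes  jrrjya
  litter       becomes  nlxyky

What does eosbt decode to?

In prison: p→r is +2, r→u is +3, i→m is +4, s→x is +5 — the shift increases by 1 each position. The shift increases by 1 at each position, starting from +2: 2, 3, 4, ….
Undoing it on eosbt: e−2=c, o−3=l, s−4=o, b−5=w, t−6=n.

clown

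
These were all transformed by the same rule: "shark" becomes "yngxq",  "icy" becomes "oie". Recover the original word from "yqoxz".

Compare letters: s→y is +6, h→n is +6, a→g is +6 — a constant shift. It's a constant shift of +6 (ROT6).
Undoing it on yqoxz: y−6=s, q−6=k, o−6=i, x−6=r, z−6=t.

skirt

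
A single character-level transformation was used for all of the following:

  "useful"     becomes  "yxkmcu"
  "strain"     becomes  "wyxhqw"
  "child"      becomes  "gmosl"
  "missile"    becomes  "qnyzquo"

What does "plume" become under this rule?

tqatm

In useful: u→y is +4, s→x is +5, e→k is +6, f→m is +7 — the shift increases by 1 each position. Letter i (0-indexed) is shifted by i+4, so successive shifts are 4, 5, 6, ….
Applying it to plume: p+4=t, l+5=q, u+6=a, m+7=t, e+8=m.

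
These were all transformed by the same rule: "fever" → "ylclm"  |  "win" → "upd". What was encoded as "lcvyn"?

The word is reversed, then every letter is shifted forward by 7.
Reversing it on lcvyn: shift back: l−7=e, c−7=v, v−7=o, y−7=r, n−7=g → evorg; then reverse → grove.

grove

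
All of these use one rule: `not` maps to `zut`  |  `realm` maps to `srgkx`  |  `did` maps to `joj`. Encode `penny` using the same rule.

ettkv

Two steps: reverse the string, then apply a Caesar shift of +6.
For penny: reverse → ynnep; then shift: y+6=e, n+6=t, n+6=t, e+6=k, p+6=v.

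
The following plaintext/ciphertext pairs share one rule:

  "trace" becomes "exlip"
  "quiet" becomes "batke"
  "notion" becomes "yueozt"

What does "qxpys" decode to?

It's a Vigenère-style cipher with numeric key [11,6]: position i shifts by key[i mod 2].
Decoding qxpys: q−11=f, x−6=r, p−11=e, y−6=s, s−11=h.

fresh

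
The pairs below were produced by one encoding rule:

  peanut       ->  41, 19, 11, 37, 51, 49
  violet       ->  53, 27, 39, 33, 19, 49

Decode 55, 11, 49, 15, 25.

p(#16)→41 and e(#5)→19: differences scale by 2, so n = 2·pos + 9. The formula is n = 2×(alphabet index, a=1) + 9.
Decoding 55, 11, 49, 15, 25: 55→(55−9)÷2=23=w, 11→(11−9)÷2=1=a, 49→(49−9)÷2=20=t, 15→(15−9)÷2=3=c, 25→(25−9)÷2=8=h.

watch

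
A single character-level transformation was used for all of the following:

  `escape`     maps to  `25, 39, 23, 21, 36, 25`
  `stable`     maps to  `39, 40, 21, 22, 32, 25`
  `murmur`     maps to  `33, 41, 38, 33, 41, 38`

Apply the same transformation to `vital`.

e is letter #5 and maps to 25: an offset of 20. Each letter is replaced by its alphabet position (a=1..z=26) + 20.
On vital: v=22→42, i=9→29, t=20→40, a=1→21, l=12→32.

42, 29, 40, 21, 32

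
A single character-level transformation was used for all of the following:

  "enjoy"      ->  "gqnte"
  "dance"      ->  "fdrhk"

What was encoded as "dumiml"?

bridge

In enjoy: e→g is +2, n→q is +3, j→n is +4, o→t is +5 — the shift increases by 1 each position. Letter i (0-indexed) is shifted by i+2, so successive shifts are 2, 3, 4, ….
Undoing it on dumiml: d−2=b, u−3=r, m−4=i, i−5=d, m−6=g, l−7=e.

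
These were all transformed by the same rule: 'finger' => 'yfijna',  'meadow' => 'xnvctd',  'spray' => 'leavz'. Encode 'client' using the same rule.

rmfniw

f(5)→y(24) and i(8)→f(5) fit y≡11x+21 (mod 26); the inverse of 11 mod 26 is 19. Treating letters as 0–25, the rule is x ↦ 11x + 21 (mod 26).
For client: c(2)→11·2+21≡17=r; l(11)→11·11+21≡12=m; i(8)→11·8+21≡5=f; e(4)→11·4+21≡13=n; n(13)→11·13+21≡8=i; t(19)→11·19+21≡22=w (all mod 26).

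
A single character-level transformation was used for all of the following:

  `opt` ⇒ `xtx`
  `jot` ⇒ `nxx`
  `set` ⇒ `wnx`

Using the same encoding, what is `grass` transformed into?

The shift depends on letter class: consonant p→t is +4, but vowel o→x is +9. Vowels shift forward by 9 and consonants shift forward by 4.
On grass: g(cons)+4=k, r(cons)+4=v, a(vowel)+9=j, s(cons)+4=w, s(cons)+4=w.

kvjww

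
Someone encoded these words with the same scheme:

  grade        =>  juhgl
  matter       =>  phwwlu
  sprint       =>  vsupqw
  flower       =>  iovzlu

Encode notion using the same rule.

qvwpvq

Two shifts are in play — +7 for a/e/i/o/u, +3 for every other letter.
For notion: n(cons)+3=q, o(vowel)+7=v, t(cons)+3=w, i(vowel)+7=p, o(vowel)+7=v, n(cons)+3=q.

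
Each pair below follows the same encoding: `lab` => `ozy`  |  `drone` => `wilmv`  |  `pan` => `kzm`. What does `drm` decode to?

Each pair mirrors across the alphabet (l↔o, a↔z, b↔y): positions sum to 25. This is the alphabet-reversal cipher (Atbash): a becomes z, b becomes y, etc.
Undoing it on drm: d↔w, r↔i, m↔n.

win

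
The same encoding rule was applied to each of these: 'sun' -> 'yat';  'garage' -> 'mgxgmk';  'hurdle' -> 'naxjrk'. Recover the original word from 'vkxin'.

perch

Compare letters: s→y is +6, u→a is +6, n→t is +6 — a constant shift. This is a Caesar cipher with shift 6.
Reversing it on vkxin: v−6=p, k−6=e, x−6=r, i−6=c, n−6=h.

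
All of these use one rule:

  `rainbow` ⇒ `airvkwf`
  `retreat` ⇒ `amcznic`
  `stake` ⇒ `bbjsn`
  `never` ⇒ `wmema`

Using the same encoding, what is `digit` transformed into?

Shifts by position in rainbow: pos 0: r→a (+9), pos 1: a→i (+8), pos 2: i→r (+9), pos 3: n→v (+8) — repeating every 2. The shifts repeat in a cycle of length 2: positions 0,1,… shift by +9, +8, then the pattern repeats.
For digit: d+9=m, i+8=q, g+9=p, i+8=q, t+9=c.

mqpqc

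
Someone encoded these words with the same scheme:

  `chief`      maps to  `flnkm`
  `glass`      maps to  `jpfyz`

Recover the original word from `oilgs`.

In chief: c→f is +3, h→l is +4, i→n is +5, e→k is +6 — the shift increases by 1 each position. Each letter shifts forward by (position + 3), i.e. 3, 4, 5, … — the shift grows by one for each successive letter.
Undoing it on oilgs: o−3=l, i−4=e, l−5=g, g−6=a, s−7=l.

legal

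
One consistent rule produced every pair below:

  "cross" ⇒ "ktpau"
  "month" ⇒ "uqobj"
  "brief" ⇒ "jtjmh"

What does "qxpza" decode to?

ivory

Shifts by position in cross: pos 0: c→k (+8), pos 1: r→t (+2), pos 2: o→p (+1), pos 3: s→a (+8), pos 4: s→u (+2) — repeating every 3. A repeating key of period 3 is used — shifts +8, +2, +1 over and over.
Reversing it on qxpza: q−8=i, x−2=v, p−1=o, z−8=r, a−2=y.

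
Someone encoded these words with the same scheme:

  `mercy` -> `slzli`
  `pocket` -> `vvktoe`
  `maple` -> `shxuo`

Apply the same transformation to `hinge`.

In mercy: m→s is +6, e→l is +7, r→z is +8, c→l is +9 — the shift increases by 1 each position. Each letter shifts forward by (position + 6), i.e. 6, 7, 8, … — the shift grows by one for each successive letter.
Applying it to hinge: h+6=n, i+7=p, n+8=v, g+9=p, e+10=o.

npvpo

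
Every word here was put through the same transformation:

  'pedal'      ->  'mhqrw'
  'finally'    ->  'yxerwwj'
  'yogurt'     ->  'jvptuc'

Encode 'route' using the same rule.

Each letter's alphabet position (a=0..z=25) is mapped through 17·x+17 mod 26 — an affine cipher.
Applying it to route: r(17)→17·17+17≡20=u; o(14)→17·14+17≡21=v; u(20)→17·20+17≡19=t; t(19)→17·19+17≡2=c; e(4)→17·4+17≡7=h (all mod 26).

uvtch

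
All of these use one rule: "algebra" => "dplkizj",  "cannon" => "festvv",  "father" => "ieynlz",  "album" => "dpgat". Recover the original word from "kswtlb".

In algebra: a→d is +3, l→p is +4, g→l is +5, e→k is +6 — the shift increases by 1 each position. The shift increases by 1 at each position, starting from +3: 3, 4, 5, ….
Undoing it on kswtlb: k−3=h, s−4=o, w−5=r, t−6=n, l−7=e, b−8=t.

hornet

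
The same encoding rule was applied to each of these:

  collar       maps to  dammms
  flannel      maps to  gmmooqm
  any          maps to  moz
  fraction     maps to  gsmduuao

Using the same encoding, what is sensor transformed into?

tqotas

Two shifts are in play — +12 for a/e/i/o/u, +1 for every other letter.
For sensor: s(cons)+1=t, e(vowel)+12=q, n(cons)+1=o, s(cons)+1=t, o(vowel)+12=a, r(cons)+1=s.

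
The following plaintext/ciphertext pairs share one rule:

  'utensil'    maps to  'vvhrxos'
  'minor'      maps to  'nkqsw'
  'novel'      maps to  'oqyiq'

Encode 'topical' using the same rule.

In utensil: u→v is +1, t→v is +2, e→h is +3, n→r is +4 — the shift increases by 1 each position. Letter i (0-indexed) is shifted by i+1, so successive shifts are 1, 2, 3, ….
For topical: t+1=u, o+2=q, p+3=s, i+4=m, c+5=h, a+6=g, l+7=s.

uqsmhgs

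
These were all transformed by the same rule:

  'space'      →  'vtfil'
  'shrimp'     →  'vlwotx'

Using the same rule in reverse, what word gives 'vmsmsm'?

In space: s→v is +3, p→t is +4, a→f is +5, c→i is +6 — the shift increases by 1 each position. Each letter shifts forward by (position + 3), i.e. 3, 4, 5, … — the shift grows by one for each successive letter.
Decoding vmsmsm: v−3=s, m−4=i, s−5=n, m−6=g, s−7=l, m−8=e.

single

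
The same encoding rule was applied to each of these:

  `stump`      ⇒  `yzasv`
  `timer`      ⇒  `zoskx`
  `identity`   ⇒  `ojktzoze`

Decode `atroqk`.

This is a Caesar cipher with shift 6.
Reversing it on atroqk: a−6=u, t−6=n, r−6=l, o−6=i, q−6=k, k−6=e.

unlike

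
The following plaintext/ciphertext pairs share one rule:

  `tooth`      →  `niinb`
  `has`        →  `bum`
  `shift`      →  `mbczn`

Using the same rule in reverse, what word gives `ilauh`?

organ

Compare letters: t→n is +20, o→i is +20, o→i is +20 — a constant shift. It's a constant shift of +20 (ROT20).
Undoing it on ilauh: i−20=o, l−20=r, a−20=g, u−20=a, h−20=n.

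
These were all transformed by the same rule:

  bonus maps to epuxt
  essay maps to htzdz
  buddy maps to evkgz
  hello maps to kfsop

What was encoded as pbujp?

mango

Shifts by position in bonus: pos 0: b→e (+3), pos 1: o→p (+1), pos 2: n→u (+7), pos 3: u→x (+3), pos 4: s→t (+1) — repeating every 3. The shifts repeat in a cycle of length 3: positions 0,1,… shift by +3, +1, +7, then the pattern repeats.
Reversing it on pbujp: p−3=m, b−1=a, u−7=n, j−3=g, p−1=o.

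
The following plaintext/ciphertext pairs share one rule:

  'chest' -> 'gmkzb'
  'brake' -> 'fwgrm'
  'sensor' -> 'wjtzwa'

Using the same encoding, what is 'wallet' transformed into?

Letter i (0-indexed) is shifted by i+4, so successive shifts are 4, 5, 6, ….
On wallet: w+4=a, a+5=f, l+6=r, l+7=s, e+8=m, t+9=c.

afrsmc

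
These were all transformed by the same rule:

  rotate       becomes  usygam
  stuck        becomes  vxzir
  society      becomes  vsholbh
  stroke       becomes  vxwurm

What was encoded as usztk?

In rotate: r→u is +3, o→s is +4, t→y is +5, a→g is +6 — the shift increases by 1 each position. Letter i (0-indexed) is shifted by i+3, so successive shifts are 3, 4, 5, ….
Reversing it on usztk: u−3=r, s−4=o, z−5=u, t−6=n, k−7=d.

round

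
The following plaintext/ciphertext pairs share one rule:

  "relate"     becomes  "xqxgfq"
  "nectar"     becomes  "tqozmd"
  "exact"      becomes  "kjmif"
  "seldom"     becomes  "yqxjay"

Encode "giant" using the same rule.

mumtf

Shifts by position in relate: pos 0: r→x (+6), pos 1: e→q (+12), pos 2: l→x (+12), pos 3: a→g (+6), pos 4: t→f (+12), pos 5: e→q (+12) — repeating every 3. A repeating key of period 3 is used — shifts +6, +12, +12 over and over.
For giant: g+6=m, i+12=u, a+12=m, n+6=t, t+12=f.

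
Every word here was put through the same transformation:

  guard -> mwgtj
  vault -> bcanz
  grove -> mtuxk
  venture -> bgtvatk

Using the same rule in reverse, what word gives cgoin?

Shifts by position in guard: pos 0: g→m (+6), pos 1: u→w (+2), pos 2: a→g (+6), pos 3: r→t (+2) — repeating every 2. The shifts repeat in a cycle of length 2: positions 0,1,… shift by +6, +2, then the pattern repeats.
Undoing it on cgoin: c−6=w, g−2=e, o−6=i, i−2=g, n−6=h.

weigh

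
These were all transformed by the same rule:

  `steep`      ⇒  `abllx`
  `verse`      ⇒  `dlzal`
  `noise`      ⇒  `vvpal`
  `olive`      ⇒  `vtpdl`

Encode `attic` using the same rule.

hbbpk

The rule splits by letter class: vowels +7, consonants +8.
Applying it to attic: a(vowel)+7=h, t(cons)+8=b, t(cons)+8=b, i(vowel)+7=p, c(cons)+8=k.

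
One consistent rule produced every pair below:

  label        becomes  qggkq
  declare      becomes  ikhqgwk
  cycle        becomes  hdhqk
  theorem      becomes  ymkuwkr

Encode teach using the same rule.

ykghm

The shift depends on letter class: consonant l→q is +5, but vowel a→g is +6. Vowels shift forward by 6 and consonants shift forward by 5.
Applying it to teach: t(cons)+5=y, e(vowel)+6=k, a(vowel)+6=g, c(cons)+5=h, h(cons)+5=m.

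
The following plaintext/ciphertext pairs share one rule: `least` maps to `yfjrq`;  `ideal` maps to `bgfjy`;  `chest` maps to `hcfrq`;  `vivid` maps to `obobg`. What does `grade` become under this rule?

l(11)→y(24) and e(4)→f(5) fit y≡25x+9 (mod 26); the inverse of 25 mod 26 is 25. Each letter's alphabet position (a=0..z=25) is mapped through 25·x+9 mod 26 — an affine cipher.
On grade: g(6)→25·6+9≡3=d; r(17)→25·17+9≡18=s; a(0)→25·0+9≡9=j; d(3)→25·3+9≡6=g; e(4)→25·4+9≡5=f (all mod 26).

dsjgf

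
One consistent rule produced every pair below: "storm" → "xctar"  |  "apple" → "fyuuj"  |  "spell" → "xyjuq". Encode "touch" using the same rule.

yxzlm

It's a Vigenère-style cipher with numeric key [5,9]: position i shifts by key[i mod 2].
On touch: t+5=y, o+9=x, u+5=z, c+9=l, h+5=m.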